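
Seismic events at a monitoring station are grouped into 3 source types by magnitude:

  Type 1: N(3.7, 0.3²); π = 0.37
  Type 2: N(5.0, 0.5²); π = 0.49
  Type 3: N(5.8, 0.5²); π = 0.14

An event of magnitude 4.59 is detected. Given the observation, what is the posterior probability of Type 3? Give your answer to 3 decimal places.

0.021

The responsibility of component k is π_k f_k(x) divided by Σ_j π_j f_j(x).
Evaluate each component's likelihood at the observed value:
  L_1 = (1/(0.3·√(2π)))·exp(−(4.59−3.7)²/(2·0.3²)) = 1.329808·exp(-4.40056) = 0.0163174
  L_2 = (1/(0.5·√(2π)))·exp(−(4.59−5.0)²/(2·0.5²)) = 0.797885·exp(-0.33620) = 0.570073
  L_3 = (1/(0.5·√(2π)))·exp(−(4.59−5.8)²/(2·0.5²)) = 0.797885·exp(-2.92820) = 0.0426814
Multiply by the mixture weights:
  π_1·L_1 = 0.37 × 0.0163174 = 0.00603745
  π_2·L_2 = 0.49 × 0.570073 = 0.279336
  π_3·L_3 = 0.14 × 0.0426814 = 0.0059754
Evidence: 0.00603745 + 0.279336 + 0.0059754 = 0.291348
P(Type 3 | x) ≈ 0.021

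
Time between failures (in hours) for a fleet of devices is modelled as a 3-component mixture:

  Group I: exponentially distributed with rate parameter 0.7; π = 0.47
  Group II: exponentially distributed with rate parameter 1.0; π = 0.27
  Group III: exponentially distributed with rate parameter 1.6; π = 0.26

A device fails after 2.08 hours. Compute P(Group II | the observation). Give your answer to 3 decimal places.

0.269

P(component k | x) = w_k·f_k(x) / marginal(x), where marginal(x) = Σ_j w_j·f_j(x).
Exponential densities:
  L_I = 0.163217
  L_II = 0.12493
  L_III = 0.0573836
Unnormalised posteriors:
  w_I·L_I = 0.47 × 0.163217 = 0.076712
  w_II·L_II = 0.27 × 0.12493 = 0.0337312
  w_III·L_III = 0.26 × 0.0573836 = 0.0149197
Marginal: 0.076712 + 0.0337312 + 0.0149197 = 0.125363
P(Group II | data) = 0.0337312 / 0.125363 ≈ 0.269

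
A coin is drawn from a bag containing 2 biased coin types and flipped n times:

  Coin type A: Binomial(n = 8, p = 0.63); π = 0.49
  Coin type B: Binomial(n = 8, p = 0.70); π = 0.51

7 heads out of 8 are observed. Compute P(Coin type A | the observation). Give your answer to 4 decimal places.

0.3617

P(component k | x) = w_k·f_k(x) / marginal(x), where marginal(x) = Σ_j w_j·f_j(x).
Component likelihoods at x = 7 heads out of 8:
  L_A = C(8,7)·0.63^7·0.37^1 = 8·0.0393898·0.37 = 0.116594
  L_B = C(8,7)·0.70^7·0.30^1 = 8·0.0823543·0.3 = 0.19765
Multiply by the mixture weights:
  w_A·L_A = 0.49 × 0.116594 = 0.057131
  w_B·L_B = 0.51 × 0.19765 = 0.100802
Marginal: 0.057131 + 0.100802 = 0.157933
So the posterior for Coin type A is 0.057131 / 0.157933 ≈ 0.3617.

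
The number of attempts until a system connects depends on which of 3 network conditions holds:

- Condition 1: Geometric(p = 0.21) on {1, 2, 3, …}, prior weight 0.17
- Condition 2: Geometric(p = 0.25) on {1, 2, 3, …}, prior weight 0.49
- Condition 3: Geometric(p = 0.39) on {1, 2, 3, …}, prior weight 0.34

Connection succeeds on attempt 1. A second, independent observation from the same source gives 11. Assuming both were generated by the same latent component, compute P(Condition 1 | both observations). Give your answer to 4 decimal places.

Posterior ∝ prior × likelihood, so P(k | x) ∝ P(Z=k) f_k(x); normalise over all components.
Since both observations come from the same component, the likelihood for component k is f_k(x₁)·f_k(x₂).
  L_1 = [0.21] × [0.0198834] = 0.00417551
  L_2 = [0.25] × [0.0140784] = 0.00351959
  L_3 = [0.39] × [0.00278204] = 0.00108499
Unnormalised posteriors:
  P(Z=1)·L_1 = 0.17 × 0.00417551 = 0.000709837
  P(Z=2)·L_2 = 0.49 × 0.00351959 = 0.0017246
  P(Z=3)·L_3 = 0.34 × 0.00108499 = 0.000368898
Normaliser: 0.000709837 + 0.0017246 + 0.000368898 = 0.00280334
P(Condition 1 | x₁,x₂) = 0.000709837 / 0.00280334 ≈ 0.2532

0.2532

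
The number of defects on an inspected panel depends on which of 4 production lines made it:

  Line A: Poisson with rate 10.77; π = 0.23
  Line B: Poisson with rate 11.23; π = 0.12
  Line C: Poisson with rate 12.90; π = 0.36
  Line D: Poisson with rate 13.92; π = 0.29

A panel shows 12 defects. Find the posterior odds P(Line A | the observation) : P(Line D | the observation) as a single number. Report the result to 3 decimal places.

0.852

Posterior odds = (w_i f_i(x)) / (w_j f_j(x)); the normalising sum cancels.
Evaluate each component's likelihood at the observed value:
  p_A = e^(−10.77)·10.77^12/12! = 0.106881
  p_B = e^(−11.23)·11.23^12/12! = 0.111453
  p_C = e^(−12.90)·12.90^12/12! = 0.110749
  p_D = e^(−13.92)·13.92^12/12! = 0.0995302
Posterior odds = (w_A·p_A) / (w_D·p_D) = (0.23·0.106881) / (0.29·0.0995302) = 0.0245826 / 0.0288637 ≈ 0.852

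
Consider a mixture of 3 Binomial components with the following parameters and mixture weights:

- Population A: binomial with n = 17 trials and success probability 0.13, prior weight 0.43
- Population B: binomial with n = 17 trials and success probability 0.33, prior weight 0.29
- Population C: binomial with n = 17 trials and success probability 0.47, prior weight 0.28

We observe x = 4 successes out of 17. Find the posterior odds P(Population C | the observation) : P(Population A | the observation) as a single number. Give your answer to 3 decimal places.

Only the two components matter; the odds are (w_i f_i(x)) / (w_j f_j(x)).
Component likelihoods at x = 4 successes out of 17:
  p_A = C(17,4)·0.13^4·0.87^13 = 2380·0.00028561·0.163588 = 0.111199
  p_B = C(17,4)·0.33^4·0.67^13 = 2380·0.0118592·0.00548242 = 0.154741
  p_C = C(17,4)·0.47^4·0.53^13 = 2380·0.0487968·0.000260367 = 0.0302381
Posterior odds = (w_C·p_C) / (w_A·p_A) = (0.28·0.0302381) / (0.43·0.111199) = 0.00846667 / 0.0478155 ≈ 0.177

0.177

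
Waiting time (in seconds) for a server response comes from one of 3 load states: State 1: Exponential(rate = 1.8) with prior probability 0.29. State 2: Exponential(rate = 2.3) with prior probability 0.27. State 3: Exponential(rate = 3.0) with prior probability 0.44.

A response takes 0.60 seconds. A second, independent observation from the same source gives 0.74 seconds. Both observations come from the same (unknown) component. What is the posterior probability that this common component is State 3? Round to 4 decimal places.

0.3219

Apply Bayes' rule: the posterior for each component is proportional to its prior times its likelihood at x.
Since both observations come from the same component, the likelihood for component k is f_k(x₁)·f_k(x₂).
  L_1 = [1.8·e^(−1.8·0.60) = 1.8·e^(−1.0800) = 0.611272] × [0.475108] = 0.29042
  L_2 = [2.3·e^(−2.3·0.60) = 2.3·e^(−1.3800) = 0.578631] × [0.419333] = 0.242639
  L_3 = [3.0·e^(−3.0·0.60) = 3.0·e^(−1.8000) = 0.495897] × [0.325827] = 0.161577
Prior × likelihood for each component:
  π_1·L_1 = 0.29 × 0.29042 = 0.0842218
  π_2·L_2 = 0.27 × 0.242639 = 0.0655125
  π_3·L_3 = 0.44 × 0.161577 = 0.0710937
Sum: 0.0842218 + 0.0655125 + 0.0710937 = 0.220828
P(State 3 | x) = 0.0710937 / 0.220828 ≈ 0.3219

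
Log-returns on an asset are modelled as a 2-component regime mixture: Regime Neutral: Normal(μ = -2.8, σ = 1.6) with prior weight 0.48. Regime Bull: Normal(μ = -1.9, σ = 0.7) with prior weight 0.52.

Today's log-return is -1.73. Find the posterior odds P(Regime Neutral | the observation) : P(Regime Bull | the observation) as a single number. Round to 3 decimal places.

0.333

Since P(k|x) ∝ w_k f_k(x), the posterior odds are w_i f_i(x) / (w_j f_j(x)).
Component likelihoods at x = -1.73:
  p_Neutral = (1/(1.6·√(2π)))·exp(−(-1.73−-2.8)²/(2·1.6²)) = 0.249339·exp(-0.22361) = 0.199377
  p_Bull = (1/(0.7·√(2π)))·exp(−(-1.73−-1.9)²/(2·0.7²)) = 0.569918·exp(-0.02949) = 0.553356
Odds = (0.48/0.52) × (0.199377/0.553356) = 0.923077 × 0.360306 ≈ 0.333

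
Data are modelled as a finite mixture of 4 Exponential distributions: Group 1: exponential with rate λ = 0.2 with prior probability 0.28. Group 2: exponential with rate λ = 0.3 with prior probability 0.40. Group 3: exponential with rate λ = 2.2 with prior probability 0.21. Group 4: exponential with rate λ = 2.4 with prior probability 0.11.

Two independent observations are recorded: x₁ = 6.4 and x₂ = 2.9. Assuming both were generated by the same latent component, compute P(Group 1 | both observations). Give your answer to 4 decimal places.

Apply Bayes' rule: the posterior for each component is proportional to its prior times its likelihood at x.
Since both observations come from the same component, the likelihood for component k is f_k(x₁)·f_k(x₂).
  L_1 = [0.0556075] × [0.11198] = 0.00622691
  L_2 = [0.0439821] × [0.125685] = 0.00552791
  L_3 = [1.68872e-06] × [0.00372927] = 6.29768e-09
  L_4 = [5.1221e-07] × [0.00227783] = 1.16673e-09
Multiply by the mixture weights:
  P(Z=1)·L_1 = 0.28 × 0.00622691 = 0.00174353
  P(Z=2)·L_2 = 0.40 × 0.00552791 = 0.00221116
  P(Z=3)·L_3 = 0.21 × 6.29768e-09 = 1.32251e-09
  P(Z=4)·L_4 = 0.11 × 1.16673e-09 = 1.2834e-10
Normaliser: 0.00174353 + 0.00221116 + 1.32251e-09 + 1.2834e-10 = 0.0039547
P(Group 1 | data) ≈ 0.4409

0.4409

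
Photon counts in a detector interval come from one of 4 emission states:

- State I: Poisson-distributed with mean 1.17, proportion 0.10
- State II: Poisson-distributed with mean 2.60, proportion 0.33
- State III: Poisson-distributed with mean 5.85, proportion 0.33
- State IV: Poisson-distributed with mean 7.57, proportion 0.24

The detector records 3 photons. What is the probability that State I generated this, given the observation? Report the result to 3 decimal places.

The responsibility of component k is π_k f_k(x) divided by Σ_j π_j f_j(x).
Poisson probabilities:
  L_I = 0.082848
  L_II = 0.217572
  L_III = 0.0960934
  L_IV = 0.0372844
Unnormalised posteriors:
  π_I·L_I = 0.10 × 0.082848 = 0.0082848
  π_II·L_II = 0.33 × 0.217572 = 0.0717988
  π_III·L_III = 0.33 × 0.0960934 = 0.0317108
  π_IV·L_IV = 0.24 × 0.0372844 = 0.00894826
Evidence: 0.0082848 + 0.0717988 + 0.0317108 + 0.00894826 = 0.120743
P(State I | 3 photons) = 0.0082848 / 0.120743 ≈ 0.069

0.069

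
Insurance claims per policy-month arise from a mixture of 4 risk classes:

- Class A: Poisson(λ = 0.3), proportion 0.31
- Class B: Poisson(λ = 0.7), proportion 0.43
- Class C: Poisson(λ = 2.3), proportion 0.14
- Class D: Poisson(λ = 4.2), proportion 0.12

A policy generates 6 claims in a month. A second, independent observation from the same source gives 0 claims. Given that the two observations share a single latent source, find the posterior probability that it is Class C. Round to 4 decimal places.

0.5645

P(component k | x) = π_k·f_k(x) / marginal(x), where marginal(x) = Σ_j π_j·f_j(x).
Since both observations come from the same component, the likelihood for component k is f_k(x₁)·f_k(x₂).
  p_A = [e^(−0.3)·0.3^6/6! = 7.50078e-07] × [0.740818] = 5.55672e-07
  p_B = [e^(−0.7)·0.7^6/6! = 8.11427e-05] × [0.496585] = 4.02943e-05
  p_C = [e^(−2.3)·2.3^6/6! = 0.0206138] × [0.100259] = 0.00206671
  p_D = [e^(−4.2)·4.2^6/6! = 0.114321] × [0.0149956] = 0.00171431
Weight by the priors:
  π_A·p_A = 0.31 × 5.55672e-07 = 1.72258e-07
  π_B·p_B = 0.43 × 4.02943e-05 = 1.73265e-05
  π_C·p_C = 0.14 × 0.00206671 = 0.00028934
  π_D·p_D = 0.12 × 0.00171431 = 0.000205717
Denominator: 1.72258e-07 + 1.73265e-05 + 0.00028934 + 0.000205717 = 0.000512556
P(Class C | x₁, x₂) ≈ 0.5645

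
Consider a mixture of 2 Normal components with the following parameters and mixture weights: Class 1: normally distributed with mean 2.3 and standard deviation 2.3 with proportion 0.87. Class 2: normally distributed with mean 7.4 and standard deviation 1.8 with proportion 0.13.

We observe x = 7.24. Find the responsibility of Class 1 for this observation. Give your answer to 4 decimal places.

By Bayes' theorem, P(k | x) = π_k f_k(x) / Σ_j π_j f_j(x).
Component likelihoods at x = 7.24:
  f_1 = (1/(2.3·√(2π)))·exp(−(7.24−2.3)²/(2·2.3²)) = 0.173453·exp(-2.30658) = 0.0172762
  f_2 = (1/(1.8·√(2π)))·exp(−(7.24−7.4)²/(2·1.8²)) = 0.221635·exp(-0.00395) = 0.220761
Multiply by the mixture weights:
  π_1·f_1 = 0.87 × 0.0172762 = 0.0150303
  π_2·f_2 = 0.13 × 0.220761 = 0.0286989
Sum: 0.0150303 + 0.0286989 = 0.0437292
P(Class 1 | data) ≈ 0.3437

0.3437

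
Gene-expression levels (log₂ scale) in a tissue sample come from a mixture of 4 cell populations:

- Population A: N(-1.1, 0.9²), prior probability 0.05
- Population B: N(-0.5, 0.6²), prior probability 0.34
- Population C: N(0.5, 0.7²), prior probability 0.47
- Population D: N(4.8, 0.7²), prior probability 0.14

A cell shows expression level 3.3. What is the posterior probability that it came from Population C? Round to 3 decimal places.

Posterior ∝ prior × likelihood, so P(k | x) ∝ π_k f_k(x); normalise over all components.
Component likelihoods at x = 3.3:
  p_A = (1/(0.9·√(2π)))·exp(−(3.3−-1.1)²/(2·0.9²)) = 0.443269·exp(-11.95062) = 2.86141e-06
  p_B = (1/(0.6·√(2π)))·exp(−(3.3−-0.5)²/(2·0.6²)) = 0.664904·exp(-20.05556) = 1.29641e-09
  p_C = (1/(0.7·√(2π)))·exp(−(3.3−0.5)²/(2·0.7²)) = 0.569918·exp(-8.00000) = 0.000191186
  p_D = (1/(0.7·√(2π)))·exp(−(3.3−4.8)²/(2·0.7²)) = 0.569918·exp(-2.29592) = 0.057373
Unnormalised posteriors:
  π_A·p_A = 0.05 × 2.86141e-06 = 1.43071e-07
  π_B·p_B = 0.34 × 1.29641e-09 = 4.40779e-10
  π_C·p_C = 0.47 × 0.000191186 = 8.98574e-05
  π_D·p_D = 0.14 × 0.057373 = 0.00803222
Evidence: 1.43071e-07 + 4.40779e-10 + 8.98574e-05 + 0.00803222 = 0.00812222
P(Population C | the observation) ≈ 0.011

0.011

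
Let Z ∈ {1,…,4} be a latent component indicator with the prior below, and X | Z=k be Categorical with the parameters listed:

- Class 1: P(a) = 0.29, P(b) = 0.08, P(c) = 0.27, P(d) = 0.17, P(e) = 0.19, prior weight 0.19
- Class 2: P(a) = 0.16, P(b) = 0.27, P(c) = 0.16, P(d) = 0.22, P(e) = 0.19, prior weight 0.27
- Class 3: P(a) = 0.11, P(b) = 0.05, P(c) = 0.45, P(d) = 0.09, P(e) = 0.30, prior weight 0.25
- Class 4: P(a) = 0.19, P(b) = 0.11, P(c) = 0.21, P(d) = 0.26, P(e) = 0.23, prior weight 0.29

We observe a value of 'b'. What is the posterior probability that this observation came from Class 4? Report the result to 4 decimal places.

0.2408

Apply Bayes' rule: the posterior for each component is proportional to its prior times its likelihood at x.
Component likelihoods at x = 'b':
  p_1 = 0.08
  p_2 = 0.27
  p_3 = 0.05
  p_4 = 0.11
Unnormalised posteriors:
  π_1·p_1 = 0.19 × 0.08 = 0.0152
  π_2·p_2 = 0.27 × 0.27 = 0.0729
  π_3·p_3 = 0.25 × 0.05 = 0.0125
  π_4·p_4 = 0.29 × 0.11 = 0.0319
Evidence: 0.0152 + 0.0729 + 0.0125 + 0.0319 = 0.1325
So the posterior for Class 4 is 0.0319 / 0.1325 ≈ 0.2408.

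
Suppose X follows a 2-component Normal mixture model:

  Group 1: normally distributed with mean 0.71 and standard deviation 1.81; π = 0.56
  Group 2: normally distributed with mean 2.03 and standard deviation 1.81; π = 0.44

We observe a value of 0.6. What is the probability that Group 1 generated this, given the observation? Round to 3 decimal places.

0.634

P(component k | x) = P(Z=k)·f_k(x) / marginal(x), where marginal(x) = Σ_j P(Z=j)·f_j(x).
Component likelihoods at x = 0.6:
  L_1 = (1/(1.81·√(2π)))·exp(−(0.6−0.71)²/(2·1.81²)) = 0.220410·exp(-0.00185) = 0.220003
  L_2 = (1/(1.81·√(2π)))·exp(−(0.6−2.03)²/(2·1.81²)) = 0.220410·exp(-0.31209) = 0.161321
Multiply by the mixture weights:
  P(Z=1)·L_1 = 0.56 × 0.220003 = 0.123202
  P(Z=2)·L_2 = 0.44 × 0.161321 = 0.0709812
Marginal: 0.123202 + 0.0709812 = 0.194183
P(Group 1 | the observation) = 0.123202 / 0.194183 ≈ 0.634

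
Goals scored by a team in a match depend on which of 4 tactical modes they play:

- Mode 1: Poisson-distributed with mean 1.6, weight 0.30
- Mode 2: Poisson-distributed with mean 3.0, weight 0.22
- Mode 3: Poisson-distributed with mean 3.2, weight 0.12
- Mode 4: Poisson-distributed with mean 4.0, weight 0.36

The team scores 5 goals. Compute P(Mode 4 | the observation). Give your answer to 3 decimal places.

0.578

By Bayes' theorem, P(k | x) = w_k f_k(x) / Σ_j w_j f_j(x).
Component likelihoods at x = 5 goals:
  f_1 = e^(−1.6)·1.6^5/5! = 0.017642
  f_2 = e^(−3.0)·3.0^5/5! = 0.100819
  f_3 = e^(−3.2)·3.2^5/5! = 0.113979
  f_4 = e^(−4.0)·4.0^5/5! = 0.156293
Multiply by the mixture weights:
  w_1·f_1 = 0.30 × 0.017642 = 0.0052926
  w_2·f_2 = 0.22 × 0.100819 = 0.0221801
  w_3·f_3 = 0.12 × 0.113979 = 0.0136775
  w_4·f_4 = 0.36 × 0.156293 = 0.0562656
Marginal: 0.0052926 + 0.0221801 + 0.0136775 + 0.0562656 = 0.0974159
P(Mode 4 | the observation) ≈ 0.578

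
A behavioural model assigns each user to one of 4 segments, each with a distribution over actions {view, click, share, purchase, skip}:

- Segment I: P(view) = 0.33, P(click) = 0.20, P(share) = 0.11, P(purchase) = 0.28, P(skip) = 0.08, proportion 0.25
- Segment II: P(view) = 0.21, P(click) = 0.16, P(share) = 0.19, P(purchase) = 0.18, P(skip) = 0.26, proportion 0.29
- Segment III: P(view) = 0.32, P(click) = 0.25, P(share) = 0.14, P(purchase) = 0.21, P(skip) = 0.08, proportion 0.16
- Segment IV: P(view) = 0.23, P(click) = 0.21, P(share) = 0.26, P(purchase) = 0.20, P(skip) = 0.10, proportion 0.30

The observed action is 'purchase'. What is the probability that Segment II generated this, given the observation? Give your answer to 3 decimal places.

0.242

By Bayes' theorem, P(k | x) = π_k f_k(x) / Σ_j π_j f_j(x).
Component likelihoods at x = 'purchase':
  L_I = P(purchase | comp) = 0.28
  L_II = P(purchase | comp) = 0.18
  L_III = P(purchase | comp) = 0.21
  L_IV = P(purchase | comp) = 0.20
Prior × likelihood for each component:
  π_I·L_I = 0.25 × 0.28 = 0.07
  π_II·L_II = 0.29 × 0.18 = 0.0522
  π_III·L_III = 0.16 × 0.21 = 0.0336
  π_IV·L_IV = 0.30 × 0.2 = 0.06
Normaliser: 0.07 + 0.0522 + 0.0336 + 0.06 = 0.2158
P(Segment II | x) ≈ 0.242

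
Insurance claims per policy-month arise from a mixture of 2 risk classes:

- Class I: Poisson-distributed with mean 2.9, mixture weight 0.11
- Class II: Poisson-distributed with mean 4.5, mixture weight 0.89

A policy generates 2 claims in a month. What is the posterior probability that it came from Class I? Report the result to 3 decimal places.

Posterior ∝ prior × likelihood, so P(k | x) ∝ w_k f_k(x); normalise over all components.
Poisson probabilities:
  L_I = 0.231373
  L_II = 0.112479
Weight by the priors:
  w_I·L_I = 0.11 × 0.231373 = 0.025451
  w_II·L_II = 0.89 × 0.112479 = 0.100106
Normaliser: 0.025451 + 0.100106 = 0.125557
So the posterior for Class I is 0.025451 / 0.125557 ≈ 0.203.

0.203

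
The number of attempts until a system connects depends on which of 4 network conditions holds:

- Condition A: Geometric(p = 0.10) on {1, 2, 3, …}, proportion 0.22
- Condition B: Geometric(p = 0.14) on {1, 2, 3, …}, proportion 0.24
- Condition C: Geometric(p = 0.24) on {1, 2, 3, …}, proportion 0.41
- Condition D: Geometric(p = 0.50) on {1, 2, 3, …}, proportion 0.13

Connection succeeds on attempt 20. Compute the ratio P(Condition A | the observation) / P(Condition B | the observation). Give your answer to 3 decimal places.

1.553

The posterior odds equal the prior odds times the likelihood ratio: (π_i/π_j)·(f_i(x)/f_j(x)).
Geometric probabilities:
  L_A = 0.10·(1−0.10)^19 = 0.10·0.135085 = 0.0135085
  L_B = 0.14·(1−0.14)^19 = 0.14·0.056947 = 0.00797257
  L_C = 0.24·(1−0.24)^19 = 0.24·0.00543824 = 0.00130518
  L_D = 0.50·(1−0.50)^19 = 0.50·1.90735e-06 = 9.53674e-07
Odds = (0.22/0.24) × (0.0135085/0.00797257) = 0.916667 × 1.69437 ≈ 1.553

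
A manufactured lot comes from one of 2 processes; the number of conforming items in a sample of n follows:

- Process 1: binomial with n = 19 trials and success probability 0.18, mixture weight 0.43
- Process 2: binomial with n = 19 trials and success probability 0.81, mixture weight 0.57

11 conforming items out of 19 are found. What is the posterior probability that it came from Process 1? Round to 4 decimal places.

The responsibility of component k is π_k f_k(x) divided by Σ_j π_j f_j(x).
Evaluate each component's likelihood at the observed value:
  p_1 = 9.92949e-05
  p_2 = 0.012641
Prior × likelihood for each component:
  π_1·p_1 = 0.43 × 9.92949e-05 = 4.26968e-05
  π_2·p_2 = 0.57 × 0.012641 = 0.00720539
Sum: 4.26968e-05 + 0.00720539 = 0.00724808
P(Process 1 | the observation) ≈ 0.0059

0.0059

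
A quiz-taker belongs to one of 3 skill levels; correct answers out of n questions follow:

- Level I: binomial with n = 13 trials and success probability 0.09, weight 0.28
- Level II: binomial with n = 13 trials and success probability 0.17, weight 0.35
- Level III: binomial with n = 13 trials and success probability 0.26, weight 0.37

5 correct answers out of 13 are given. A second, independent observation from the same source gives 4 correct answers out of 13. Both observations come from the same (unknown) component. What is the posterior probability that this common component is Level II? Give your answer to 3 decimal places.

P(component k | x) = P(Z=k)·f_k(x) / marginal(x), where marginal(x) = Σ_j P(Z=j)·f_j(x).
Since both observations come from the same component, the likelihood for component k is f_k(x₁)·f_k(x₂).
  f_I = [0.00357373] × [0.0200747] = 7.17416e-05
  f_II = [0.0411574] × [0.111636] = 0.00459465
  f_III = [0.137499] × [0.217413] = 0.029894
Weight by the priors:
  P(Z=I)·f_I = 0.28 × 7.17416e-05 = 2.00876e-05
  P(Z=II)·f_II = 0.35 × 0.00459465 = 0.00160813
  P(Z=III)·f_III = 0.37 × 0.029894 = 0.0110608
Normaliser: 2.00876e-05 + 0.00160813 + 0.0110608 = 0.012689
Responsibility of Level II: 0.00160813 / 0.012689 ≈ 0.127

0.127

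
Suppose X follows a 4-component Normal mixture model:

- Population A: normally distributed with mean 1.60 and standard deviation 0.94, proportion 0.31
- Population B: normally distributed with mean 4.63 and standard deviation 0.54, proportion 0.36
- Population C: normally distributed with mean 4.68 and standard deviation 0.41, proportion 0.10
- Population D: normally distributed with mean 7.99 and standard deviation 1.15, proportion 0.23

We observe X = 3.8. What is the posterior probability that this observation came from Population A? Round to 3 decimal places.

0.085

P(component k | x) = P(Z=k)·f_k(x) / marginal(x), where marginal(x) = Σ_j P(Z=j)·f_j(x).
Component likelihoods at x = 3.8:
  p_A = (1/(0.94·√(2π)))·exp(−(3.8−1.60)²/(2·0.94²)) = 0.424407·exp(-2.73880) = 0.0274371
  p_B = (1/(0.54·√(2π)))·exp(−(3.8−4.63)²/(2·0.54²)) = 0.738782·exp(-1.18124) = 0.22673
  p_C = (1/(0.41·√(2π)))·exp(−(3.8−4.68)²/(2·0.41²)) = 0.973030·exp(-2.30339) = 0.0972246
  p_D = (1/(1.15·√(2π)))·exp(−(3.8−7.99)²/(2·1.15²)) = 0.346906·exp(-6.63747) = 0.000454566
Unnormalised posteriors:
  P(Z=A)·p_A = 0.31 × 0.0274371 = 0.0085055
  P(Z=B)·p_B = 0.36 × 0.22673 = 0.0816229
  P(Z=C)·p_C = 0.10 × 0.0972246 = 0.00972246
  P(Z=D)·p_D = 0.23 × 0.000454566 = 0.00010455
Normaliser: 0.0085055 + 0.0816229 + 0.00972246 + 0.00010455 = 0.0999554
Responsibility of Population A: 0.0085055 / 0.0999554 ≈ 0.085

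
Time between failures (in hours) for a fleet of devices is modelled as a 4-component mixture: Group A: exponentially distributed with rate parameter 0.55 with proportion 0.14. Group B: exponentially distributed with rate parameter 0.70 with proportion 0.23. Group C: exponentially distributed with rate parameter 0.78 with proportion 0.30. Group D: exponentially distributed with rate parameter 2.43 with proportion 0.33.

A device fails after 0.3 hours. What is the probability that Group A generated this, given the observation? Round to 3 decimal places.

Apply Bayes' rule: the posterior for each component is proportional to its prior times its likelihood at x.
Evaluate each component's likelihood at the observed value:
  L_A = 0.55·e^(−0.55·0.3) = 0.55·e^(−0.1650) = 0.466342
  L_B = 0.70·e^(−0.70·0.3) = 0.70·e^(−0.2100) = 0.567409
  L_C = 0.78·e^(−0.78·0.3) = 0.78·e^(−0.2340) = 0.617262
  L_D = 2.43·e^(−2.43·0.3) = 2.43·e^(−0.7290) = 1.17221
Multiply by the mixture weights:
  P(Z=A)·L_A = 0.14 × 0.466342 = 0.0652878
  P(Z=B)·L_B = 0.23 × 0.567409 = 0.130504
  P(Z=C)·L_C = 0.30 × 0.617262 = 0.185179
  P(Z=D)·L_D = 0.33 × 1.17221 = 0.386829
Sum: 0.0652878 + 0.130504 + 0.185179 + 0.386829 = 0.7678
Responsibility of Group A: 0.0652878 / 0.7678 ≈ 0.085

0.085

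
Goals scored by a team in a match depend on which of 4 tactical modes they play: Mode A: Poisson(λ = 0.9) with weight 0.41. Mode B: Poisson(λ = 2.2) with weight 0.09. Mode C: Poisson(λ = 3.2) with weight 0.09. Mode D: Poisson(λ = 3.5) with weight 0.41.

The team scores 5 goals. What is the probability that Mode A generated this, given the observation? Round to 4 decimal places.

The responsibility of component k is π_k f_k(x) divided by Σ_j π_j f_j(x).
Poisson probabilities:
  f_A = 0.00200063
  f_B = 0.0475866
  f_C = 0.113979
  f_D = 0.132169
Weight by the priors:
  π_A·f_A = 0.41 × 0.00200063 = 0.000820257
  π_B·f_B = 0.09 × 0.0475866 = 0.00428279
  π_C·f_C = 0.09 × 0.113979 = 0.0102581
  π_D·f_D = 0.41 × 0.132169 = 0.0541891
Normaliser: 0.000820257 + 0.00428279 + 0.0102581 + 0.0541891 = 0.0695503
Responsibility of Mode A: 0.000820257 / 0.0695503 ≈ 0.0118

0.0118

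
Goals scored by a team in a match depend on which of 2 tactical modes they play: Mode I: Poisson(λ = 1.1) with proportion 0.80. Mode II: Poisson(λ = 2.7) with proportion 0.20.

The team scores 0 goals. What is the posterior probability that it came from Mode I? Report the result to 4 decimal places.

0.9520

Apply Bayes' rule: the posterior for each component is proportional to its prior times its likelihood at x.
Component likelihoods at x = 0 goals:
  L_I = e^(−1.1)·1.1^0/0! = 0.332871
  L_II = e^(−2.7)·2.7^0/0! = 0.0672055
Prior × likelihood for each component:
  π_I·L_I = 0.80 × 0.332871 = 0.266297
  π_II·L_II = 0.20 × 0.0672055 = 0.0134411
Denominator: 0.266297 + 0.0134411 = 0.279738
P(Mode I | data) = 0.266297 / 0.279738 ≈ 0.9520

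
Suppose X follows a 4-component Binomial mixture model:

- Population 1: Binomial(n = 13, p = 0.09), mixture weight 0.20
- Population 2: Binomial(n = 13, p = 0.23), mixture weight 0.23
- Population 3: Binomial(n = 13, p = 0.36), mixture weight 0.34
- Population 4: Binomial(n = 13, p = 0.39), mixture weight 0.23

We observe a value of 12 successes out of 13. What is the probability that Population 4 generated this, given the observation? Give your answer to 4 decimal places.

Apply Bayes' rule: the posterior for each component is proportional to its prior times its likelihood at x.
Binomial probabilities:
  f_1 = 3.34114e-12
  f_2 = 2.19365e-07
  f_3 = 3.94233e-05
  f_4 = 9.81858e-05
Prior × likelihood for each component:
  w_1·f_1 = 0.20 × 3.34114e-12 = 6.68228e-13
  w_2·f_2 = 0.23 × 2.19365e-07 = 5.0454e-08
  w_3·f_3 = 0.34 × 3.94233e-05 = 1.34039e-05
  w_4·f_4 = 0.23 × 9.81858e-05 = 2.25827e-05
Sum: 6.68228e-13 + 5.0454e-08 + 1.34039e-05 + 2.25827e-05 = 3.60371e-05
So the posterior for Population 4 is 2.25827e-05 / 3.60371e-05 ≈ 0.6267.

0.6267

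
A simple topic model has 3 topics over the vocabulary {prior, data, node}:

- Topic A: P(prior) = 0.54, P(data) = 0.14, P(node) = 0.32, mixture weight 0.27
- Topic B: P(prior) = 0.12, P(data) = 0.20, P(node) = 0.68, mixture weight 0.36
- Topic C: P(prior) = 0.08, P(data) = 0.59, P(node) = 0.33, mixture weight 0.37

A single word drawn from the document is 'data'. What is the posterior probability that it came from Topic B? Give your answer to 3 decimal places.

Apply Bayes' rule: the posterior for each component is proportional to its prior times its likelihood at x.
Component likelihoods at x = 'data':
  L_A = 0.14
  L_B = 0.2
  L_C = 0.59
Multiply by the mixture weights:
  P(Z=A)·L_A = 0.27 × 0.14 = 0.0378
  P(Z=B)·L_B = 0.36 × 0.2 = 0.072
  P(Z=C)·L_C = 0.37 × 0.59 = 0.2183
Evidence: 0.0378 + 0.072 + 0.2183 = 0.3281
P(Topic B | 'data') = 0.072 / 0.3281 ≈ 0.219

0.219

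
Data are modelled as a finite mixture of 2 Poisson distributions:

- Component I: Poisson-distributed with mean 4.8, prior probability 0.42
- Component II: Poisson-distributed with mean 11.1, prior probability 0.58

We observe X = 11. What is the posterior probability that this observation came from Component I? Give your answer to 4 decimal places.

Apply Bayes' rule: the posterior for each component is proportional to its prior times its likelihood at x.
Component likelihoods at x = 11:
  L_I = e^(−4.8)·4.8^11/11! = 0.00642517
  L_II = e^(−11.1)·11.1^11/11! = 0.119324
Weight by the priors:
  w_I·L_I = 0.42 × 0.00642517 = 0.00269857
  w_II·L_II = 0.58 × 0.119324 = 0.069208
Sum: 0.00269857 + 0.069208 = 0.0719066
So the posterior for Component I is 0.00269857 / 0.0719066 ≈ 0.0375.

0.0375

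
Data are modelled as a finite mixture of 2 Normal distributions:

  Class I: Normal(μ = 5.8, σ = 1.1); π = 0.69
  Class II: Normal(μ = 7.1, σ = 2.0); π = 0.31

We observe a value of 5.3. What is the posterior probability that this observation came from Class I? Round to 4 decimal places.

Posterior ∝ prior × likelihood, so P(k | x) ∝ w_k f_k(x); normalise over all components.
Evaluate each component's likelihood at the observed value:
  f_I = (1/(1.1·√(2π)))·exp(−(5.3−5.8)²/(2·1.1²)) = 0.362675·exp(-0.10331) = 0.327079
  f_II = (1/(2.0·√(2π)))·exp(−(5.3−7.1)²/(2·2.0²)) = 0.199471·exp(-0.40500) = 0.133043
Unnormalised posteriors:
  w_I·f_I = 0.69 × 0.327079 = 0.225684
  w_II·f_II = 0.31 × 0.133043 = 0.0412432
Marginal: 0.225684 + 0.0412432 = 0.266928
So the posterior for Class I is 0.225684 / 0.266928 ≈ 0.8455.

0.8455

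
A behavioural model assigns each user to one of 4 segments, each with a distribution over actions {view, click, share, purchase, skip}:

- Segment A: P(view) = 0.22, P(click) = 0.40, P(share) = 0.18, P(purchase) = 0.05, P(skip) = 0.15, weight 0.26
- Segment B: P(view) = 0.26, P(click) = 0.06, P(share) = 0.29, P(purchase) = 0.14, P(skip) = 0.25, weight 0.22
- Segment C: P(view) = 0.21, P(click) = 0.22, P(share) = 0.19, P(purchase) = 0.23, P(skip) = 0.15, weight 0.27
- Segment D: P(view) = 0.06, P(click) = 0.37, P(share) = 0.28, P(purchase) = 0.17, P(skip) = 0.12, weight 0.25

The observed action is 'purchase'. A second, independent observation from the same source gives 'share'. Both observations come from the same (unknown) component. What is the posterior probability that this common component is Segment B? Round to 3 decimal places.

0.255

Apply Bayes' rule: the posterior for each component is proportional to its prior times its likelihood at x.
Since both observations come from the same component, the likelihood for component k is f_k(x₁)·f_k(x₂).
  L_A = [0.05] × [0.18] = 0.009
  L_B = [0.14] × [0.29] = 0.0406
  L_C = [0.23] × [0.19] = 0.0437
  L_D = [0.17] × [0.28] = 0.0476
Weight by the priors:
  π_A·L_A = 0.26 × 0.009 = 0.00234
  π_B·L_B = 0.22 × 0.0406 = 0.008932
  π_C·L_C = 0.27 × 0.0437 = 0.011799
  π_D·L_D = 0.25 × 0.0476 = 0.0119
Evidence: 0.00234 + 0.008932 + 0.011799 + 0.0119 = 0.034971
P(Segment B | x) ≈ 0.255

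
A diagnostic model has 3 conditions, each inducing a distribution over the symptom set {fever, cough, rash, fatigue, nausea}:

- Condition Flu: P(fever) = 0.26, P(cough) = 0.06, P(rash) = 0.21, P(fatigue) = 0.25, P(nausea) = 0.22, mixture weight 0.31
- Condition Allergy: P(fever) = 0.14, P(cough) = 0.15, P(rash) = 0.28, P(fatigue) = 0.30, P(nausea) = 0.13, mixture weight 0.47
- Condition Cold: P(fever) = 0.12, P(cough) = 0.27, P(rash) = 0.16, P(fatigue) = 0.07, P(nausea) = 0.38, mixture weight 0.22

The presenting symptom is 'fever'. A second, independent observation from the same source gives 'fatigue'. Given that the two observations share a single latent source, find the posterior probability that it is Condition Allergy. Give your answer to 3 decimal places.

Posterior ∝ prior × likelihood, so P(k | x) ∝ π_k f_k(x); normalise over all components.
Since both observations come from the same component, the likelihood for component k is f_k(x₁)·f_k(x₂).
  L_Flu = [0.26] × [0.25] = 0.065
  L_Allergy = [0.14] × [0.3] = 0.042
  L_Cold = [0.12] × [0.07] = 0.0084
Weight by the priors:
  π_Flu·L_Flu = 0.31 × 0.065 = 0.02015
  π_Allergy·L_Allergy = 0.47 × 0.042 = 0.01974
  π_Cold·L_Cold = 0.22 × 0.0084 = 0.001848
Marginal: 0.02015 + 0.01974 + 0.001848 = 0.041738
P(Condition Allergy | data) = 0.01974 / 0.041738 ≈ 0.473

0.473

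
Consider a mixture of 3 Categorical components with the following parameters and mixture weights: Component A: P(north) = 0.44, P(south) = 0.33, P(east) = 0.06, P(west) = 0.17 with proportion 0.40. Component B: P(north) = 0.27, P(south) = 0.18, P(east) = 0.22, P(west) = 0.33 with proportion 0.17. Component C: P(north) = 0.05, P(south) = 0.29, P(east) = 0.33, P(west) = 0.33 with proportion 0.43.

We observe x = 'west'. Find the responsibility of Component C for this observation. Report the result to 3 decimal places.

0.533

The responsibility of component k is π_k f_k(x) divided by Σ_j π_j f_j(x).
Categorical probabilities:
  p_A = P(west | comp) = 0.17
  p_B = P(west | comp) = 0.33
  p_C = P(west | comp) = 0.33
Prior × likelihood for each component:
  π_A·p_A = 0.40 × 0.17 = 0.068
  π_B·p_B = 0.17 × 0.33 = 0.0561
  π_C·p_C = 0.43 × 0.33 = 0.1419
Marginal: 0.068 + 0.0561 + 0.1419 = 0.266
So the posterior for Component C is 0.1419 / 0.266 ≈ 0.533.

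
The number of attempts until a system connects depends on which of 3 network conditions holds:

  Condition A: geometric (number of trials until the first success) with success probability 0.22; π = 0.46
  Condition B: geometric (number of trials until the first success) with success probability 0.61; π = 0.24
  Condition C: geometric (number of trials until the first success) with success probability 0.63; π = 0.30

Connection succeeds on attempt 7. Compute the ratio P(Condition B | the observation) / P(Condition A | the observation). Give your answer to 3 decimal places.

0.023

The posterior odds equal the prior odds times the likelihood ratio: (P(Z=i)/P(Z=j))·(f_i(x)/f_j(x)).
Component likelihoods at x = 7:
  p_A = 0.0495439
  p_B = 0.00214643
  p_C = 0.00161641
0.000515144 / 0.0227902 ≈ 0.023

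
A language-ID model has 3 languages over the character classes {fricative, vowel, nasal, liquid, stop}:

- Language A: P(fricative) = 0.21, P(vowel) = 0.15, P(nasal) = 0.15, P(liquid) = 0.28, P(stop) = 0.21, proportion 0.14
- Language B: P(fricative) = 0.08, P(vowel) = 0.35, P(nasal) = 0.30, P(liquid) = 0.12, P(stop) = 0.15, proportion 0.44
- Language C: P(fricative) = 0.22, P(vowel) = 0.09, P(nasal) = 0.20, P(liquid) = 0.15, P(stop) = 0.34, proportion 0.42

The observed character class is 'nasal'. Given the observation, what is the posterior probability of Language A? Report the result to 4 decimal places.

Apply Bayes' rule: the posterior for each component is proportional to its prior times its likelihood at x.
Categorical probabilities:
  p_A = P(nasal | comp) = 0.15
  p_B = P(nasal | comp) = 0.30
  p_C = P(nasal | comp) = 0.20
Unnormalised posteriors:
  π_A·p_A = 0.14 × 0.15 = 0.021
  π_B·p_B = 0.44 × 0.3 = 0.132
  π_C·p_C = 0.42 × 0.2 = 0.084
Sum: 0.021 + 0.132 + 0.084 = 0.237
So the posterior for Language A is 0.021 / 0.237 ≈ 0.0886.

0.0886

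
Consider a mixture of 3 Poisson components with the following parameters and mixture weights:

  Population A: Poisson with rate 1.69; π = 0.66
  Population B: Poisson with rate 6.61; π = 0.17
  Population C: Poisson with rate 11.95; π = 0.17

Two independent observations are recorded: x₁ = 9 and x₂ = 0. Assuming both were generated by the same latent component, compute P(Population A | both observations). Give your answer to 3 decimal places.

0.253

P(component k | x) = w_k·f_k(x) / marginal(x), where marginal(x) = Σ_j w_j·f_j(x).
Since both observations come from the same component, the likelihood for component k is f_k(x₁)·f_k(x₂).
  f_A = [5.7182e-05] × [0.18452] = 1.05512e-05
  f_B = [0.0894054] × [0.00134683] = 0.000120414
  f_C = [0.0884564] × [6.45923e-06] = 5.7136e-07
Multiply by the mixture weights:
  w_A·f_A = 0.66 × 1.05512e-05 = 6.96379e-06
  w_B·f_B = 0.17 × 0.000120414 = 2.04704e-05
  w_C·f_C = 0.17 × 5.7136e-07 = 9.71312e-08
Denominator: 6.96379e-06 + 2.04704e-05 + 9.71312e-08 = 2.75313e-05
So the posterior for Population A is 6.96379e-06 / 2.75313e-05 ≈ 0.253.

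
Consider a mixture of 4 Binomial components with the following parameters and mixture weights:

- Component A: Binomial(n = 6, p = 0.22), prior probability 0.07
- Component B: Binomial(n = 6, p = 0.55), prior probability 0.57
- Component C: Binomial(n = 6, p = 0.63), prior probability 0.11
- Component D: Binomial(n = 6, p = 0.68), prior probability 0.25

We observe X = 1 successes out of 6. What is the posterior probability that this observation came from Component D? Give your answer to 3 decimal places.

The responsibility of component k is w_k f_k(x) divided by Σ_j w_j f_j(x).
Evaluate each component's likelihood at the observed value:
  L_A = 0.381107
  L_B = 0.0608943
  L_C = 0.026212
  L_D = 0.0136902
Weight by the priors:
  w_A·L_A = 0.07 × 0.381107 = 0.0266775
  w_B·L_B = 0.57 × 0.0608943 = 0.0347097
  w_C·L_C = 0.11 × 0.026212 = 0.00288332
  w_D·L_D = 0.25 × 0.0136902 = 0.00342255
Normaliser: 0.0266775 + 0.0347097 + 0.00288332 + 0.00342255 = 0.0676931
Responsibility of Component D: 0.00342255 / 0.0676931 ≈ 0.051

0.051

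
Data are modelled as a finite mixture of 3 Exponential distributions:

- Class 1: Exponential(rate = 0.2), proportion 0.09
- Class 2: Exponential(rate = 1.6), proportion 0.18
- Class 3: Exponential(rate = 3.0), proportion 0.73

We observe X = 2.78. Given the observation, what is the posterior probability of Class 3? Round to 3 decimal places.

0.037

The responsibility of component k is π_k f_k(x) divided by Σ_j π_j f_j(x).
Evaluate each component's likelihood at the observed value:
  L_1 = 0.1147
  L_2 = 0.0187231
  L_3 = 0.000716317
Weight by the priors:
  π_1·L_1 = 0.09 × 0.1147 = 0.010323
  π_2·L_2 = 0.18 × 0.0187231 = 0.00337016
  π_3·L_3 = 0.73 × 0.000716317 = 0.000522911
Normaliser: 0.010323 + 0.00337016 + 0.000522911 = 0.014216
P(Class 3 | x) = 0.000522911 / 0.014216 ≈ 0.037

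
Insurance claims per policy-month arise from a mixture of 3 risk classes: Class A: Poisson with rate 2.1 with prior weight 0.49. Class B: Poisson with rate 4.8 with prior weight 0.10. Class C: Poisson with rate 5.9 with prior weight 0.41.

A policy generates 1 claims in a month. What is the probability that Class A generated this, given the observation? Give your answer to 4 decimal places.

The responsibility of component k is π_k f_k(x) divided by Σ_j π_j f_j(x).
Poisson probabilities:
  L_A = e^(−2.1)·2.1^1/1! = 0.257158
  L_B = e^(−4.8)·4.8^1/1! = 0.0395028
  L_C = e^(−5.9)·5.9^1/1! = 0.0161627
Multiply by the mixture weights:
  π_A·L_A = 0.49 × 0.257158 = 0.126008
  π_B·L_B = 0.10 × 0.0395028 = 0.00395028
  π_C·L_C = 0.41 × 0.0161627 = 0.00662672
Evidence: 0.126008 + 0.00395028 + 0.00662672 = 0.136585
Responsibility of Class A: 0.126008 / 0.136585 ≈ 0.9226

0.9226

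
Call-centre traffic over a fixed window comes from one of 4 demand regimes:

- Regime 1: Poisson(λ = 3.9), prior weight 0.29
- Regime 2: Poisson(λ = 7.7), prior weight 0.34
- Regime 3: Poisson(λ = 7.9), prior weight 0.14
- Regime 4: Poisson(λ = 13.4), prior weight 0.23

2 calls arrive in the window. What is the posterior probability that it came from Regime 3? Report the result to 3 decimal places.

0.032

Posterior ∝ prior × likelihood, so P(k | x) ∝ P(Z=k) f_k(x); normalise over all components.
Evaluate each component's likelihood at the observed value:
  p_1 = e^(−3.9)·3.9^2/2! = 0.15394
  p_2 = e^(−7.7)·7.7^2/2! = 0.0134241
  p_3 = e^(−7.9)·7.9^2/2! = 0.0115691
  p_4 = e^(−13.4)·13.4^2/2! = 0.00013603
Unnormalised posteriors:
  P(Z=1)·p_1 = 0.29 × 0.15394 = 0.0446425
  P(Z=2)·p_2 = 0.34 × 0.0134241 = 0.00456418
  P(Z=3)·p_3 = 0.14 × 0.0115691 = 0.00161967
  P(Z=4)·p_4 = 0.23 × 0.00013603 = 3.12868e-05
Evidence: 0.0446425 + 0.00456418 + 0.00161967 + 3.12868e-05 = 0.0508577
Responsibility of Regime 3: 0.00161967 / 0.0508577 ≈ 0.032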